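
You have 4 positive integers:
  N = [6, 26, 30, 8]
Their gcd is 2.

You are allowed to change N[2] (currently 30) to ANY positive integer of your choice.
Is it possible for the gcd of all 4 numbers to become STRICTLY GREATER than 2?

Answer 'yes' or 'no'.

Answer: no

Derivation:
Current gcd = 2
gcd of all OTHER numbers (without N[2]=30): gcd([6, 26, 8]) = 2
The new gcd after any change is gcd(2, new_value).
This can be at most 2.
Since 2 = old gcd 2, the gcd can only stay the same or decrease.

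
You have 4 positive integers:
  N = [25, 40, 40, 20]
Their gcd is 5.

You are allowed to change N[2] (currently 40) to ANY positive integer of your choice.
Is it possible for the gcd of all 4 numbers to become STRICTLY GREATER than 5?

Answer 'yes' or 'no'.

Current gcd = 5
gcd of all OTHER numbers (without N[2]=40): gcd([25, 40, 20]) = 5
The new gcd after any change is gcd(5, new_value).
This can be at most 5.
Since 5 = old gcd 5, the gcd can only stay the same or decrease.

Answer: no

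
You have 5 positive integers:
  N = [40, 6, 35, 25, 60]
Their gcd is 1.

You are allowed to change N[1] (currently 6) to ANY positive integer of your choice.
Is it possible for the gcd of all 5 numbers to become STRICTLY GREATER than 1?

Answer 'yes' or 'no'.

Answer: yes

Derivation:
Current gcd = 1
gcd of all OTHER numbers (without N[1]=6): gcd([40, 35, 25, 60]) = 5
The new gcd after any change is gcd(5, new_value).
This can be at most 5.
Since 5 > old gcd 1, the gcd CAN increase (e.g., set N[1] = 5).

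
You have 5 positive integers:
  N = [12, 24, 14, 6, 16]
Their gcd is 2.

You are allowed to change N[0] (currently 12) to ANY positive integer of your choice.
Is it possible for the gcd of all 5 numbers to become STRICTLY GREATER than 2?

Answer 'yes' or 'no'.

Current gcd = 2
gcd of all OTHER numbers (without N[0]=12): gcd([24, 14, 6, 16]) = 2
The new gcd after any change is gcd(2, new_value).
This can be at most 2.
Since 2 = old gcd 2, the gcd can only stay the same or decrease.

Answer: no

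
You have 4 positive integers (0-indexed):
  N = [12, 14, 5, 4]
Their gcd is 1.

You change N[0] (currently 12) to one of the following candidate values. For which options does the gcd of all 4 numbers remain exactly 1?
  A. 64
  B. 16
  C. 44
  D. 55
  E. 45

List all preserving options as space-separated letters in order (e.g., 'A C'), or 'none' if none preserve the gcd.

Old gcd = 1; gcd of others (without N[0]) = 1
New gcd for candidate v: gcd(1, v). Preserves old gcd iff gcd(1, v) = 1.
  Option A: v=64, gcd(1,64)=1 -> preserves
  Option B: v=16, gcd(1,16)=1 -> preserves
  Option C: v=44, gcd(1,44)=1 -> preserves
  Option D: v=55, gcd(1,55)=1 -> preserves
  Option E: v=45, gcd(1,45)=1 -> preserves

Answer: A B C D E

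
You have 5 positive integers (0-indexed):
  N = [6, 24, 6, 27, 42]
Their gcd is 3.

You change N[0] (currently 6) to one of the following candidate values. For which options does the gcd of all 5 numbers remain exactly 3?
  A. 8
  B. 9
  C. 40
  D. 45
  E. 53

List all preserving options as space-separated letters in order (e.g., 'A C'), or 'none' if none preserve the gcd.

Old gcd = 3; gcd of others (without N[0]) = 3
New gcd for candidate v: gcd(3, v). Preserves old gcd iff gcd(3, v) = 3.
  Option A: v=8, gcd(3,8)=1 -> changes
  Option B: v=9, gcd(3,9)=3 -> preserves
  Option C: v=40, gcd(3,40)=1 -> changes
  Option D: v=45, gcd(3,45)=3 -> preserves
  Option E: v=53, gcd(3,53)=1 -> changes

Answer: B D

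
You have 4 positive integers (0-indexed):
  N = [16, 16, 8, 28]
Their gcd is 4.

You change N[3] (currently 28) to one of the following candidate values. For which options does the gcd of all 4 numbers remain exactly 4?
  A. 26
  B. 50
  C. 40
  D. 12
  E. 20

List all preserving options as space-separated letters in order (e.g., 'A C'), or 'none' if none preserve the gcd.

Answer: D E

Derivation:
Old gcd = 4; gcd of others (without N[3]) = 8
New gcd for candidate v: gcd(8, v). Preserves old gcd iff gcd(8, v) = 4.
  Option A: v=26, gcd(8,26)=2 -> changes
  Option B: v=50, gcd(8,50)=2 -> changes
  Option C: v=40, gcd(8,40)=8 -> changes
  Option D: v=12, gcd(8,12)=4 -> preserves
  Option E: v=20, gcd(8,20)=4 -> preserves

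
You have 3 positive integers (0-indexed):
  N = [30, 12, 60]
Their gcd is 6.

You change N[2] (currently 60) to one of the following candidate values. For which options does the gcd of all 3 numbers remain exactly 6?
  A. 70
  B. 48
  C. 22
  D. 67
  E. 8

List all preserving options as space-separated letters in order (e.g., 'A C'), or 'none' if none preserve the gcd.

Answer: B

Derivation:
Old gcd = 6; gcd of others (without N[2]) = 6
New gcd for candidate v: gcd(6, v). Preserves old gcd iff gcd(6, v) = 6.
  Option A: v=70, gcd(6,70)=2 -> changes
  Option B: v=48, gcd(6,48)=6 -> preserves
  Option C: v=22, gcd(6,22)=2 -> changes
  Option D: v=67, gcd(6,67)=1 -> changes
  Option E: v=8, gcd(6,8)=2 -> changes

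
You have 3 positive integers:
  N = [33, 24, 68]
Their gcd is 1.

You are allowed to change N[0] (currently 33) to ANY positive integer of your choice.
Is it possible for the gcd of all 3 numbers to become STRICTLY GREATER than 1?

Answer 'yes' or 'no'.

Current gcd = 1
gcd of all OTHER numbers (without N[0]=33): gcd([24, 68]) = 4
The new gcd after any change is gcd(4, new_value).
This can be at most 4.
Since 4 > old gcd 1, the gcd CAN increase (e.g., set N[0] = 4).

Answer: yes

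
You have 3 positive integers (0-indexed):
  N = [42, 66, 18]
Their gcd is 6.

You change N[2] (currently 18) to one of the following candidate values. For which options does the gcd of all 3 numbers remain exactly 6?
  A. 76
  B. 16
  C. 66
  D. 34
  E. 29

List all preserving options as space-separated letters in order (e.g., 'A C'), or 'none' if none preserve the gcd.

Answer: C

Derivation:
Old gcd = 6; gcd of others (without N[2]) = 6
New gcd for candidate v: gcd(6, v). Preserves old gcd iff gcd(6, v) = 6.
  Option A: v=76, gcd(6,76)=2 -> changes
  Option B: v=16, gcd(6,16)=2 -> changes
  Option C: v=66, gcd(6,66)=6 -> preserves
  Option D: v=34, gcd(6,34)=2 -> changes
  Option E: v=29, gcd(6,29)=1 -> changes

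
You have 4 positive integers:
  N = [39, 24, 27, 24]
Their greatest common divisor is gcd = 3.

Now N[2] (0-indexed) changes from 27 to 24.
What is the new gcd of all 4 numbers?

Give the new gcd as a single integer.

Answer: 3

Derivation:
Numbers: [39, 24, 27, 24], gcd = 3
Change: index 2, 27 -> 24
gcd of the OTHER numbers (without index 2): gcd([39, 24, 24]) = 3
New gcd = gcd(g_others, new_val) = gcd(3, 24) = 3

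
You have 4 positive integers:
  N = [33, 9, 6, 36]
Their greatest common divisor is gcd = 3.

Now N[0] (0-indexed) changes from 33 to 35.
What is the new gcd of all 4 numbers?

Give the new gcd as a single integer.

Numbers: [33, 9, 6, 36], gcd = 3
Change: index 0, 33 -> 35
gcd of the OTHER numbers (without index 0): gcd([9, 6, 36]) = 3
New gcd = gcd(g_others, new_val) = gcd(3, 35) = 1

Answer: 1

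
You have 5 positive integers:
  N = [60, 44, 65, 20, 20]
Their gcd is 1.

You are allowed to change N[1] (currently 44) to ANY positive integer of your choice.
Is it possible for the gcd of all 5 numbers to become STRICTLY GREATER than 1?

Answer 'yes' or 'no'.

Answer: yes

Derivation:
Current gcd = 1
gcd of all OTHER numbers (without N[1]=44): gcd([60, 65, 20, 20]) = 5
The new gcd after any change is gcd(5, new_value).
This can be at most 5.
Since 5 > old gcd 1, the gcd CAN increase (e.g., set N[1] = 5).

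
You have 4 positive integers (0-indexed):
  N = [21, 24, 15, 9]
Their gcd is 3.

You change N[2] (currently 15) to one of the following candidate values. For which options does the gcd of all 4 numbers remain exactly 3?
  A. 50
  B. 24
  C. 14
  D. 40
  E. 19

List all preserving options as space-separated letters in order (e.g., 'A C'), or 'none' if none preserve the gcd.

Answer: B

Derivation:
Old gcd = 3; gcd of others (without N[2]) = 3
New gcd for candidate v: gcd(3, v). Preserves old gcd iff gcd(3, v) = 3.
  Option A: v=50, gcd(3,50)=1 -> changes
  Option B: v=24, gcd(3,24)=3 -> preserves
  Option C: v=14, gcd(3,14)=1 -> changes
  Option D: v=40, gcd(3,40)=1 -> changes
  Option E: v=19, gcd(3,19)=1 -> changes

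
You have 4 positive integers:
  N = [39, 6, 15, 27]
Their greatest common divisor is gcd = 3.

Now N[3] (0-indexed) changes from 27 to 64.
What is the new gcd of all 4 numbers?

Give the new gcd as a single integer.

Answer: 1

Derivation:
Numbers: [39, 6, 15, 27], gcd = 3
Change: index 3, 27 -> 64
gcd of the OTHER numbers (without index 3): gcd([39, 6, 15]) = 3
New gcd = gcd(g_others, new_val) = gcd(3, 64) = 1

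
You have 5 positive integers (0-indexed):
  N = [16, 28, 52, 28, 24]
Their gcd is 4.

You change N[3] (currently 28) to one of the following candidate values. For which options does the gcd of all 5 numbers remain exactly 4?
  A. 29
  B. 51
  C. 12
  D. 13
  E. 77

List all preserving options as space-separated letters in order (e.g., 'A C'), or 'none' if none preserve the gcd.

Answer: C

Derivation:
Old gcd = 4; gcd of others (without N[3]) = 4
New gcd for candidate v: gcd(4, v). Preserves old gcd iff gcd(4, v) = 4.
  Option A: v=29, gcd(4,29)=1 -> changes
  Option B: v=51, gcd(4,51)=1 -> changes
  Option C: v=12, gcd(4,12)=4 -> preserves
  Option D: v=13, gcd(4,13)=1 -> changes
  Option E: v=77, gcd(4,77)=1 -> changes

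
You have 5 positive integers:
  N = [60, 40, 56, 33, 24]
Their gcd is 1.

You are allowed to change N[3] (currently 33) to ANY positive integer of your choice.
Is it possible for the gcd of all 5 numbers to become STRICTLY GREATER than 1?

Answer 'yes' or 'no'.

Answer: yes

Derivation:
Current gcd = 1
gcd of all OTHER numbers (without N[3]=33): gcd([60, 40, 56, 24]) = 4
The new gcd after any change is gcd(4, new_value).
This can be at most 4.
Since 4 > old gcd 1, the gcd CAN increase (e.g., set N[3] = 4).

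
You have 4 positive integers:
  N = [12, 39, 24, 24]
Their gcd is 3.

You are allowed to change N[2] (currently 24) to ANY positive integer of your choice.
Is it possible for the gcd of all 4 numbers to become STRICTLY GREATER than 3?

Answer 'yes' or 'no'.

Current gcd = 3
gcd of all OTHER numbers (without N[2]=24): gcd([12, 39, 24]) = 3
The new gcd after any change is gcd(3, new_value).
This can be at most 3.
Since 3 = old gcd 3, the gcd can only stay the same or decrease.

Answer: no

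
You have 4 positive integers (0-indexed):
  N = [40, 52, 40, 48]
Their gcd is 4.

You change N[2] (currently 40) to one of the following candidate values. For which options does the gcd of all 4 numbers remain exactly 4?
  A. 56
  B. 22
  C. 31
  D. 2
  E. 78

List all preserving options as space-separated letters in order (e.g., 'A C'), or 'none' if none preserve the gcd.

Old gcd = 4; gcd of others (without N[2]) = 4
New gcd for candidate v: gcd(4, v). Preserves old gcd iff gcd(4, v) = 4.
  Option A: v=56, gcd(4,56)=4 -> preserves
  Option B: v=22, gcd(4,22)=2 -> changes
  Option C: v=31, gcd(4,31)=1 -> changes
  Option D: v=2, gcd(4,2)=2 -> changes
  Option E: v=78, gcd(4,78)=2 -> changes

Answer: A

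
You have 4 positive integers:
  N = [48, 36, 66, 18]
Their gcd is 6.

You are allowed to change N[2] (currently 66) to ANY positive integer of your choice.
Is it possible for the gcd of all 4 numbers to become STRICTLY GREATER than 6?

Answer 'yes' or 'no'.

Current gcd = 6
gcd of all OTHER numbers (without N[2]=66): gcd([48, 36, 18]) = 6
The new gcd after any change is gcd(6, new_value).
This can be at most 6.
Since 6 = old gcd 6, the gcd can only stay the same or decrease.

Answer: no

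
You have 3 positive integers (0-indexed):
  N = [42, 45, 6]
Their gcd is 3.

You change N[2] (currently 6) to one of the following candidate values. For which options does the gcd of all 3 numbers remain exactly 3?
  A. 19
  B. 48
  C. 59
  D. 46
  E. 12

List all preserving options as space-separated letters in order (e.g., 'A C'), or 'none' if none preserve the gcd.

Answer: B E

Derivation:
Old gcd = 3; gcd of others (without N[2]) = 3
New gcd for candidate v: gcd(3, v). Preserves old gcd iff gcd(3, v) = 3.
  Option A: v=19, gcd(3,19)=1 -> changes
  Option B: v=48, gcd(3,48)=3 -> preserves
  Option C: v=59, gcd(3,59)=1 -> changes
  Option D: v=46, gcd(3,46)=1 -> changes
  Option E: v=12, gcd(3,12)=3 -> preserves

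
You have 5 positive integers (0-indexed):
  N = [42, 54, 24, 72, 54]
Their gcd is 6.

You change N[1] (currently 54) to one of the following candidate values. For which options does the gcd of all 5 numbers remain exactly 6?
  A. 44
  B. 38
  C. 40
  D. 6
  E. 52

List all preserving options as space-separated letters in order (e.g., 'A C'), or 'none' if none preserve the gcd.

Old gcd = 6; gcd of others (without N[1]) = 6
New gcd for candidate v: gcd(6, v). Preserves old gcd iff gcd(6, v) = 6.
  Option A: v=44, gcd(6,44)=2 -> changes
  Option B: v=38, gcd(6,38)=2 -> changes
  Option C: v=40, gcd(6,40)=2 -> changes
  Option D: v=6, gcd(6,6)=6 -> preserves
  Option E: v=52, gcd(6,52)=2 -> changes

Answer: D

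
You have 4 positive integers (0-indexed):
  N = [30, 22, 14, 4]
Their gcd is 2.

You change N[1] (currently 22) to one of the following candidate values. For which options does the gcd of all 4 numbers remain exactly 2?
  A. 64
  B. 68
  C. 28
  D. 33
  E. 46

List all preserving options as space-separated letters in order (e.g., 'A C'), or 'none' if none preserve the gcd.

Answer: A B C E

Derivation:
Old gcd = 2; gcd of others (without N[1]) = 2
New gcd for candidate v: gcd(2, v). Preserves old gcd iff gcd(2, v) = 2.
  Option A: v=64, gcd(2,64)=2 -> preserves
  Option B: v=68, gcd(2,68)=2 -> preserves
  Option C: v=28, gcd(2,28)=2 -> preserves
  Option D: v=33, gcd(2,33)=1 -> changes
  Option E: v=46, gcd(2,46)=2 -> preserves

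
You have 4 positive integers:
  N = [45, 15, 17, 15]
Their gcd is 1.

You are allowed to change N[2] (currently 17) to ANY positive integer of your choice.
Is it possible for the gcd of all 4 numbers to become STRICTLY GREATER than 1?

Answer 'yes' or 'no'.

Answer: yes

Derivation:
Current gcd = 1
gcd of all OTHER numbers (without N[2]=17): gcd([45, 15, 15]) = 15
The new gcd after any change is gcd(15, new_value).
This can be at most 15.
Since 15 > old gcd 1, the gcd CAN increase (e.g., set N[2] = 15).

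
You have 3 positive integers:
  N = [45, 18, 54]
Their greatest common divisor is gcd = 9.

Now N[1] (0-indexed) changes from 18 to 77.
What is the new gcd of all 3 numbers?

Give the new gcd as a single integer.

Numbers: [45, 18, 54], gcd = 9
Change: index 1, 18 -> 77
gcd of the OTHER numbers (without index 1): gcd([45, 54]) = 9
New gcd = gcd(g_others, new_val) = gcd(9, 77) = 1

Answer: 1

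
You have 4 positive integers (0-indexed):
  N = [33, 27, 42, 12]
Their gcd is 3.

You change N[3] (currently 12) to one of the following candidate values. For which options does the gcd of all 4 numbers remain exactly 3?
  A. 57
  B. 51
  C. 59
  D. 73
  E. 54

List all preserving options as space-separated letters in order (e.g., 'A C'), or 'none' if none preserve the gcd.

Old gcd = 3; gcd of others (without N[3]) = 3
New gcd for candidate v: gcd(3, v). Preserves old gcd iff gcd(3, v) = 3.
  Option A: v=57, gcd(3,57)=3 -> preserves
  Option B: v=51, gcd(3,51)=3 -> preserves
  Option C: v=59, gcd(3,59)=1 -> changes
  Option D: v=73, gcd(3,73)=1 -> changes
  Option E: v=54, gcd(3,54)=3 -> preserves

Answer: A B E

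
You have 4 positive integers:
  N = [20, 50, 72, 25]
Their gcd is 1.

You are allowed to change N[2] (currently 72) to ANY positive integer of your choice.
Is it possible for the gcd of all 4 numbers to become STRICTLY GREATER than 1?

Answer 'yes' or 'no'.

Current gcd = 1
gcd of all OTHER numbers (without N[2]=72): gcd([20, 50, 25]) = 5
The new gcd after any change is gcd(5, new_value).
This can be at most 5.
Since 5 > old gcd 1, the gcd CAN increase (e.g., set N[2] = 5).

Answer: yes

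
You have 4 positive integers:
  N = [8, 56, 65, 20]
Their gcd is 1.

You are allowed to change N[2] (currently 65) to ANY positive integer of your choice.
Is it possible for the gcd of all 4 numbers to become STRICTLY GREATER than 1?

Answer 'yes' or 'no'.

Current gcd = 1
gcd of all OTHER numbers (without N[2]=65): gcd([8, 56, 20]) = 4
The new gcd after any change is gcd(4, new_value).
This can be at most 4.
Since 4 > old gcd 1, the gcd CAN increase (e.g., set N[2] = 4).

Answer: yes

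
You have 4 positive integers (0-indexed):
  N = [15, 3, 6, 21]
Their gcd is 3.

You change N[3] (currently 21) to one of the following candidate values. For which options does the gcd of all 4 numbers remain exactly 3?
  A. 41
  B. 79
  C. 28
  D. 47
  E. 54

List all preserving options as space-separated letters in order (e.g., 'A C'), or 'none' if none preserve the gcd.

Old gcd = 3; gcd of others (without N[3]) = 3
New gcd for candidate v: gcd(3, v). Preserves old gcd iff gcd(3, v) = 3.
  Option A: v=41, gcd(3,41)=1 -> changes
  Option B: v=79, gcd(3,79)=1 -> changes
  Option C: v=28, gcd(3,28)=1 -> changes
  Option D: v=47, gcd(3,47)=1 -> changes
  Option E: v=54, gcd(3,54)=3 -> preserves

Answer: E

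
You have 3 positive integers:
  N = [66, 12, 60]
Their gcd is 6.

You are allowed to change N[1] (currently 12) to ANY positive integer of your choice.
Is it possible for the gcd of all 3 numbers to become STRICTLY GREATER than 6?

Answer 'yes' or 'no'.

Answer: no

Derivation:
Current gcd = 6
gcd of all OTHER numbers (without N[1]=12): gcd([66, 60]) = 6
The new gcd after any change is gcd(6, new_value).
This can be at most 6.
Since 6 = old gcd 6, the gcd can only stay the same or decrease.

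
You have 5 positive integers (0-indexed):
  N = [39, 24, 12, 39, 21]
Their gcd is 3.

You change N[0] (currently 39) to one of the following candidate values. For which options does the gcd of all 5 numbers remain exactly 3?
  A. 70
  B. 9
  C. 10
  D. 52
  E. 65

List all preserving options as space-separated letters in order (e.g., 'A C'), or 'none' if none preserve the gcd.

Old gcd = 3; gcd of others (without N[0]) = 3
New gcd for candidate v: gcd(3, v). Preserves old gcd iff gcd(3, v) = 3.
  Option A: v=70, gcd(3,70)=1 -> changes
  Option B: v=9, gcd(3,9)=3 -> preserves
  Option C: v=10, gcd(3,10)=1 -> changes
  Option D: v=52, gcd(3,52)=1 -> changes
  Option E: v=65, gcd(3,65)=1 -> changes

Answer: B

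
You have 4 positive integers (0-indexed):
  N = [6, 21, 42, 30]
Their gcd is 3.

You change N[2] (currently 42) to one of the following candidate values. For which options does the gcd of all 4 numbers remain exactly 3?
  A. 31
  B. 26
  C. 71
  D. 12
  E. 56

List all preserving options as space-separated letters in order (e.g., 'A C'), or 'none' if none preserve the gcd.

Answer: D

Derivation:
Old gcd = 3; gcd of others (without N[2]) = 3
New gcd for candidate v: gcd(3, v). Preserves old gcd iff gcd(3, v) = 3.
  Option A: v=31, gcd(3,31)=1 -> changes
  Option B: v=26, gcd(3,26)=1 -> changes
  Option C: v=71, gcd(3,71)=1 -> changes
  Option D: v=12, gcd(3,12)=3 -> preserves
  Option E: v=56, gcd(3,56)=1 -> changes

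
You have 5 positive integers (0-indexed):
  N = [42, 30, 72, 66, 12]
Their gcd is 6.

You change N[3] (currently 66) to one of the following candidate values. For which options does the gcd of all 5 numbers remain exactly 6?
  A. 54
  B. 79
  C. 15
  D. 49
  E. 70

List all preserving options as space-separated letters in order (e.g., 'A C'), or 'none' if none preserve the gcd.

Old gcd = 6; gcd of others (without N[3]) = 6
New gcd for candidate v: gcd(6, v). Preserves old gcd iff gcd(6, v) = 6.
  Option A: v=54, gcd(6,54)=6 -> preserves
  Option B: v=79, gcd(6,79)=1 -> changes
  Option C: v=15, gcd(6,15)=3 -> changes
  Option D: v=49, gcd(6,49)=1 -> changes
  Option E: v=70, gcd(6,70)=2 -> changes

Answer: A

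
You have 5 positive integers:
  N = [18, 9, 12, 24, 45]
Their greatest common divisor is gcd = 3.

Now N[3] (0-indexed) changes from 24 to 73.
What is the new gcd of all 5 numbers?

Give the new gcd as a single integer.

Numbers: [18, 9, 12, 24, 45], gcd = 3
Change: index 3, 24 -> 73
gcd of the OTHER numbers (without index 3): gcd([18, 9, 12, 45]) = 3
New gcd = gcd(g_others, new_val) = gcd(3, 73) = 1

Answer: 1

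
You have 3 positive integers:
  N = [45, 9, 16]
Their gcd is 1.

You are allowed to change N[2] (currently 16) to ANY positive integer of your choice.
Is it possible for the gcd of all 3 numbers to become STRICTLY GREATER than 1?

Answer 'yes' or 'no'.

Current gcd = 1
gcd of all OTHER numbers (without N[2]=16): gcd([45, 9]) = 9
The new gcd after any change is gcd(9, new_value).
This can be at most 9.
Since 9 > old gcd 1, the gcd CAN increase (e.g., set N[2] = 9).

Answer: yes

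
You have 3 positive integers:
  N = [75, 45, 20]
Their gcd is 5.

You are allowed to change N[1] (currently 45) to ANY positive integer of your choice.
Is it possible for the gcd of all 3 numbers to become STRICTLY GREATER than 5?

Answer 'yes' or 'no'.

Answer: no

Derivation:
Current gcd = 5
gcd of all OTHER numbers (without N[1]=45): gcd([75, 20]) = 5
The new gcd after any change is gcd(5, new_value).
This can be at most 5.
Since 5 = old gcd 5, the gcd can only stay the same or decrease.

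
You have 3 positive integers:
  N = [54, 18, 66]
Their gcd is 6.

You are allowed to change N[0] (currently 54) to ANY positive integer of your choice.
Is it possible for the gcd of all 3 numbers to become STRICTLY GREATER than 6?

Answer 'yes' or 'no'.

Current gcd = 6
gcd of all OTHER numbers (without N[0]=54): gcd([18, 66]) = 6
The new gcd after any change is gcd(6, new_value).
This can be at most 6.
Since 6 = old gcd 6, the gcd can only stay the same or decrease.

Answer: no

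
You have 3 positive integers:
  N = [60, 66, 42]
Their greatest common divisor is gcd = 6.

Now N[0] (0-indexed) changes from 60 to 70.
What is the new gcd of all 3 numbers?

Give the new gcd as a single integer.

Answer: 2

Derivation:
Numbers: [60, 66, 42], gcd = 6
Change: index 0, 60 -> 70
gcd of the OTHER numbers (without index 0): gcd([66, 42]) = 6
New gcd = gcd(g_others, new_val) = gcd(6, 70) = 2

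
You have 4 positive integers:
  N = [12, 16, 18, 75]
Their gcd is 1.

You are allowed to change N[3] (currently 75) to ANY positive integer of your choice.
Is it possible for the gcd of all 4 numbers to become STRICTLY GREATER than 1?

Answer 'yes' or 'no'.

Answer: yes

Derivation:
Current gcd = 1
gcd of all OTHER numbers (without N[3]=75): gcd([12, 16, 18]) = 2
The new gcd after any change is gcd(2, new_value).
This can be at most 2.
Since 2 > old gcd 1, the gcd CAN increase (e.g., set N[3] = 2).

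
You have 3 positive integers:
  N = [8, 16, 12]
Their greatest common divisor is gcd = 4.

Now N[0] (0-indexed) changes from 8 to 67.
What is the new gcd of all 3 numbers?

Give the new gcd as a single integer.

Numbers: [8, 16, 12], gcd = 4
Change: index 0, 8 -> 67
gcd of the OTHER numbers (without index 0): gcd([16, 12]) = 4
New gcd = gcd(g_others, new_val) = gcd(4, 67) = 1

Answer: 1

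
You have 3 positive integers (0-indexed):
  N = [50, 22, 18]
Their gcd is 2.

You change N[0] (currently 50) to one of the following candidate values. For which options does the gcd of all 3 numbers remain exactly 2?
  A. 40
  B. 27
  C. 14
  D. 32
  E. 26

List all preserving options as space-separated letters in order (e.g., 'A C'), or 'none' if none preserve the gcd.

Old gcd = 2; gcd of others (without N[0]) = 2
New gcd for candidate v: gcd(2, v). Preserves old gcd iff gcd(2, v) = 2.
  Option A: v=40, gcd(2,40)=2 -> preserves
  Option B: v=27, gcd(2,27)=1 -> changes
  Option C: v=14, gcd(2,14)=2 -> preserves
  Option D: v=32, gcd(2,32)=2 -> preserves
  Option E: v=26, gcd(2,26)=2 -> preserves

Answer: A C D E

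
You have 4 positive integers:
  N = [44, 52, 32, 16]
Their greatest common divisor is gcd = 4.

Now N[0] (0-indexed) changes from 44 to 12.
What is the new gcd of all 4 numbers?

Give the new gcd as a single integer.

Numbers: [44, 52, 32, 16], gcd = 4
Change: index 0, 44 -> 12
gcd of the OTHER numbers (without index 0): gcd([52, 32, 16]) = 4
New gcd = gcd(g_others, new_val) = gcd(4, 12) = 4

Answer: 4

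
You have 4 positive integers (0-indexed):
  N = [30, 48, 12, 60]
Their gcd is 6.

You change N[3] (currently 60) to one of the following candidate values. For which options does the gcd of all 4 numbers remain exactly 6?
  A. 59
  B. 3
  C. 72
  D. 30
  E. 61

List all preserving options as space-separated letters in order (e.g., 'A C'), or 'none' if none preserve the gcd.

Old gcd = 6; gcd of others (without N[3]) = 6
New gcd for candidate v: gcd(6, v). Preserves old gcd iff gcd(6, v) = 6.
  Option A: v=59, gcd(6,59)=1 -> changes
  Option B: v=3, gcd(6,3)=3 -> changes
  Option C: v=72, gcd(6,72)=6 -> preserves
  Option D: v=30, gcd(6,30)=6 -> preserves
  Option E: v=61, gcd(6,61)=1 -> changes

Answer: C D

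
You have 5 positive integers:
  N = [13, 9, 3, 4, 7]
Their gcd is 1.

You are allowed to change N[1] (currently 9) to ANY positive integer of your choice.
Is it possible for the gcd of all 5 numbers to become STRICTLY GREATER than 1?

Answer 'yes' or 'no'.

Answer: no

Derivation:
Current gcd = 1
gcd of all OTHER numbers (without N[1]=9): gcd([13, 3, 4, 7]) = 1
The new gcd after any change is gcd(1, new_value).
This can be at most 1.
Since 1 = old gcd 1, the gcd can only stay the same or decrease.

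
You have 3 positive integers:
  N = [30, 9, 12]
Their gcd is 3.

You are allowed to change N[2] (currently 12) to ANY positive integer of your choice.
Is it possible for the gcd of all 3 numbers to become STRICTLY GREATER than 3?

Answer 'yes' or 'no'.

Answer: no

Derivation:
Current gcd = 3
gcd of all OTHER numbers (without N[2]=12): gcd([30, 9]) = 3
The new gcd after any change is gcd(3, new_value).
This can be at most 3.
Since 3 = old gcd 3, the gcd can only stay the same or decrease.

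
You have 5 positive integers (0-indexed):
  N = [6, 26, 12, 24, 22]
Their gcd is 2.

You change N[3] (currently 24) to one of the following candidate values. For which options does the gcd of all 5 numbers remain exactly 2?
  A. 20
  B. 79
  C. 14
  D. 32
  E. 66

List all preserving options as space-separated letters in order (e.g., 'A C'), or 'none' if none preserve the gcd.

Old gcd = 2; gcd of others (without N[3]) = 2
New gcd for candidate v: gcd(2, v). Preserves old gcd iff gcd(2, v) = 2.
  Option A: v=20, gcd(2,20)=2 -> preserves
  Option B: v=79, gcd(2,79)=1 -> changes
  Option C: v=14, gcd(2,14)=2 -> preserves
  Option D: v=32, gcd(2,32)=2 -> preserves
  Option E: v=66, gcd(2,66)=2 -> preserves

Answer: A C D E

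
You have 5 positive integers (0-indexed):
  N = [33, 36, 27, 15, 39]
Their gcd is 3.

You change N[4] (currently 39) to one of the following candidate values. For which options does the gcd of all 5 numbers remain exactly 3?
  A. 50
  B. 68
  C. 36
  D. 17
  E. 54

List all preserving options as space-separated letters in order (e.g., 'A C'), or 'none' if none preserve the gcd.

Old gcd = 3; gcd of others (without N[4]) = 3
New gcd for candidate v: gcd(3, v). Preserves old gcd iff gcd(3, v) = 3.
  Option A: v=50, gcd(3,50)=1 -> changes
  Option B: v=68, gcd(3,68)=1 -> changes
  Option C: v=36, gcd(3,36)=3 -> preserves
  Option D: v=17, gcd(3,17)=1 -> changes
  Option E: v=54, gcd(3,54)=3 -> preserves

Answer: C E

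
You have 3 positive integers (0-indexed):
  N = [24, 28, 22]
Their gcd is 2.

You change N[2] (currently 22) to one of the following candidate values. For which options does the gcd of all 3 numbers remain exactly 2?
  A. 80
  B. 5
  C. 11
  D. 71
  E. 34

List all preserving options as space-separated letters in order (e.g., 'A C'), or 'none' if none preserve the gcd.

Answer: E

Derivation:
Old gcd = 2; gcd of others (without N[2]) = 4
New gcd for candidate v: gcd(4, v). Preserves old gcd iff gcd(4, v) = 2.
  Option A: v=80, gcd(4,80)=4 -> changes
  Option B: v=5, gcd(4,5)=1 -> changes
  Option C: v=11, gcd(4,11)=1 -> changes
  Option D: v=71, gcd(4,71)=1 -> changes
  Option E: v=34, gcd(4,34)=2 -> preserves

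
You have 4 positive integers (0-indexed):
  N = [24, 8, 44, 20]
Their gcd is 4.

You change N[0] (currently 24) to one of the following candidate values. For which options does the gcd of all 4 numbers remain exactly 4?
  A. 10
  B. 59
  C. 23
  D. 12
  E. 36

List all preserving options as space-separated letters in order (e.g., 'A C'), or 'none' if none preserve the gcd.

Answer: D E

Derivation:
Old gcd = 4; gcd of others (without N[0]) = 4
New gcd for candidate v: gcd(4, v). Preserves old gcd iff gcd(4, v) = 4.
  Option A: v=10, gcd(4,10)=2 -> changes
  Option B: v=59, gcd(4,59)=1 -> changes
  Option C: v=23, gcd(4,23)=1 -> changes
  Option D: v=12, gcd(4,12)=4 -> preserves
  Option E: v=36, gcd(4,36)=4 -> preserves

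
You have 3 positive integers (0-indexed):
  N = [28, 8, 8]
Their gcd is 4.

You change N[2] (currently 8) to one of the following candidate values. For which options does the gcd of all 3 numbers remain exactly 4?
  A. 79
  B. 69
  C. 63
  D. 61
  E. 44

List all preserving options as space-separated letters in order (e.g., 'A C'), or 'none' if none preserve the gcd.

Old gcd = 4; gcd of others (without N[2]) = 4
New gcd for candidate v: gcd(4, v). Preserves old gcd iff gcd(4, v) = 4.
  Option A: v=79, gcd(4,79)=1 -> changes
  Option B: v=69, gcd(4,69)=1 -> changes
  Option C: v=63, gcd(4,63)=1 -> changes
  Option D: v=61, gcd(4,61)=1 -> changes
  Option E: v=44, gcd(4,44)=4 -> preserves

Answer: E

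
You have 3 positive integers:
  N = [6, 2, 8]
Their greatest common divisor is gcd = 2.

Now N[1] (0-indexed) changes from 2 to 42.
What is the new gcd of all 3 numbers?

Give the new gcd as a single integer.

Answer: 2

Derivation:
Numbers: [6, 2, 8], gcd = 2
Change: index 1, 2 -> 42
gcd of the OTHER numbers (without index 1): gcd([6, 8]) = 2
New gcd = gcd(g_others, new_val) = gcd(2, 42) = 2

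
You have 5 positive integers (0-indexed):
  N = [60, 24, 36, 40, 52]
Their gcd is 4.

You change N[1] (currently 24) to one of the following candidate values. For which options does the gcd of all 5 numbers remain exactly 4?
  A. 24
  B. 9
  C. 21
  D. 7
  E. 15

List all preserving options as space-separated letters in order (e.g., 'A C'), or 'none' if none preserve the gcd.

Answer: A

Derivation:
Old gcd = 4; gcd of others (without N[1]) = 4
New gcd for candidate v: gcd(4, v). Preserves old gcd iff gcd(4, v) = 4.
  Option A: v=24, gcd(4,24)=4 -> preserves
  Option B: v=9, gcd(4,9)=1 -> changes
  Option C: v=21, gcd(4,21)=1 -> changes
  Option D: v=7, gcd(4,7)=1 -> changes
  Option E: v=15, gcd(4,15)=1 -> changes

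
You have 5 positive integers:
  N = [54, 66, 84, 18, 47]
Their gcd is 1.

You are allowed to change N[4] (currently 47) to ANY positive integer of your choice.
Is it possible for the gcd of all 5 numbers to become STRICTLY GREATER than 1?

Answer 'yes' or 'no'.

Current gcd = 1
gcd of all OTHER numbers (without N[4]=47): gcd([54, 66, 84, 18]) = 6
The new gcd after any change is gcd(6, new_value).
This can be at most 6.
Since 6 > old gcd 1, the gcd CAN increase (e.g., set N[4] = 6).

Answer: yes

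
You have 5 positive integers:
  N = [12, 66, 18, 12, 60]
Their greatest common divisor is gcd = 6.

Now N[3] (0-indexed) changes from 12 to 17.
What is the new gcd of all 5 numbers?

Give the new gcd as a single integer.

Numbers: [12, 66, 18, 12, 60], gcd = 6
Change: index 3, 12 -> 17
gcd of the OTHER numbers (without index 3): gcd([12, 66, 18, 60]) = 6
New gcd = gcd(g_others, new_val) = gcd(6, 17) = 1

Answer: 1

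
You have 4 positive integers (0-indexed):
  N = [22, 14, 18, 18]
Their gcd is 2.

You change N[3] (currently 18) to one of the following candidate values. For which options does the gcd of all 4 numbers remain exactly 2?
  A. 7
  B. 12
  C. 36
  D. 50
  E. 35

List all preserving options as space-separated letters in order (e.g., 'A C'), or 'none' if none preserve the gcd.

Answer: B C D

Derivation:
Old gcd = 2; gcd of others (without N[3]) = 2
New gcd for candidate v: gcd(2, v). Preserves old gcd iff gcd(2, v) = 2.
  Option A: v=7, gcd(2,7)=1 -> changes
  Option B: v=12, gcd(2,12)=2 -> preserves
  Option C: v=36, gcd(2,36)=2 -> preserves
  Option D: v=50, gcd(2,50)=2 -> preserves
  Option E: v=35, gcd(2,35)=1 -> changes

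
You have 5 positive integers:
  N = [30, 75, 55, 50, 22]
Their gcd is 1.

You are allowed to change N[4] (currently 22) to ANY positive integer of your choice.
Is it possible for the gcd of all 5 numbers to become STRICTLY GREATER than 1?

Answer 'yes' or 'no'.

Current gcd = 1
gcd of all OTHER numbers (without N[4]=22): gcd([30, 75, 55, 50]) = 5
The new gcd after any change is gcd(5, new_value).
This can be at most 5.
Since 5 > old gcd 1, the gcd CAN increase (e.g., set N[4] = 5).

Answer: yes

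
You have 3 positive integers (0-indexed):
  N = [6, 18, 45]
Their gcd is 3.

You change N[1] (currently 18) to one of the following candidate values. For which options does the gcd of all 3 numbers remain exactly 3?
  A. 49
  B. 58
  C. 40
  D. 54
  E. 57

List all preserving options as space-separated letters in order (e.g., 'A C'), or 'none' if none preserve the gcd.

Answer: D E

Derivation:
Old gcd = 3; gcd of others (without N[1]) = 3
New gcd for candidate v: gcd(3, v). Preserves old gcd iff gcd(3, v) = 3.
  Option A: v=49, gcd(3,49)=1 -> changes
  Option B: v=58, gcd(3,58)=1 -> changes
  Option C: v=40, gcd(3,40)=1 -> changes
  Option D: v=54, gcd(3,54)=3 -> preserves
  Option E: v=57, gcd(3,57)=3 -> preserves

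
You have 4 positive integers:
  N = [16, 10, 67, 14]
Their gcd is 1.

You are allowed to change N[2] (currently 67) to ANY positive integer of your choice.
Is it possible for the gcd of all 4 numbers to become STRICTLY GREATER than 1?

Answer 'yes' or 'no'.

Current gcd = 1
gcd of all OTHER numbers (without N[2]=67): gcd([16, 10, 14]) = 2
The new gcd after any change is gcd(2, new_value).
This can be at most 2.
Since 2 > old gcd 1, the gcd CAN increase (e.g., set N[2] = 2).

Answer: yes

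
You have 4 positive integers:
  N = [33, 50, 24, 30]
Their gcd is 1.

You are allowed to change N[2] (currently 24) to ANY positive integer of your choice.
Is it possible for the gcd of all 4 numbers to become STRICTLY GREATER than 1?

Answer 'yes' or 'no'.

Answer: no

Derivation:
Current gcd = 1
gcd of all OTHER numbers (without N[2]=24): gcd([33, 50, 30]) = 1
The new gcd after any change is gcd(1, new_value).
This can be at most 1.
Since 1 = old gcd 1, the gcd can only stay the same or decrease.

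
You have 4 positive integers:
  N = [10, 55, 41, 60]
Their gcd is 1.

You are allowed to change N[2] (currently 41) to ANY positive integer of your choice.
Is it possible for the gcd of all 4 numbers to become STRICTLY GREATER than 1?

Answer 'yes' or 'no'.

Current gcd = 1
gcd of all OTHER numbers (without N[2]=41): gcd([10, 55, 60]) = 5
The new gcd after any change is gcd(5, new_value).
This can be at most 5.
Since 5 > old gcd 1, the gcd CAN increase (e.g., set N[2] = 5).

Answer: yes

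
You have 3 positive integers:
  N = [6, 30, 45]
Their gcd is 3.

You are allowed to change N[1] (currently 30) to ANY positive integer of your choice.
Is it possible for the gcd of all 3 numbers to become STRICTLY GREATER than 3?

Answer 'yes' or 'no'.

Current gcd = 3
gcd of all OTHER numbers (without N[1]=30): gcd([6, 45]) = 3
The new gcd after any change is gcd(3, new_value).
This can be at most 3.
Since 3 = old gcd 3, the gcd can only stay the same or decrease.

Answer: no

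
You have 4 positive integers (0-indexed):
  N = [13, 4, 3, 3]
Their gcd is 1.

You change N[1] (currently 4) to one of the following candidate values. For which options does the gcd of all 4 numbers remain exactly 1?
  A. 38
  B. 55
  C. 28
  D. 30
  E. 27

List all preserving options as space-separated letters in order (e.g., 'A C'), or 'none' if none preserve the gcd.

Old gcd = 1; gcd of others (without N[1]) = 1
New gcd for candidate v: gcd(1, v). Preserves old gcd iff gcd(1, v) = 1.
  Option A: v=38, gcd(1,38)=1 -> preserves
  Option B: v=55, gcd(1,55)=1 -> preserves
  Option C: v=28, gcd(1,28)=1 -> preserves
  Option D: v=30, gcd(1,30)=1 -> preserves
  Option E: v=27, gcd(1,27)=1 -> preserves

Answer: A B C D E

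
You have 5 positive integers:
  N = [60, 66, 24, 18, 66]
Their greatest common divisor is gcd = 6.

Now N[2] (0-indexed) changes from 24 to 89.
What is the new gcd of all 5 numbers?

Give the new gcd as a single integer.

Answer: 1

Derivation:
Numbers: [60, 66, 24, 18, 66], gcd = 6
Change: index 2, 24 -> 89
gcd of the OTHER numbers (without index 2): gcd([60, 66, 18, 66]) = 6
New gcd = gcd(g_others, new_val) = gcd(6, 89) = 1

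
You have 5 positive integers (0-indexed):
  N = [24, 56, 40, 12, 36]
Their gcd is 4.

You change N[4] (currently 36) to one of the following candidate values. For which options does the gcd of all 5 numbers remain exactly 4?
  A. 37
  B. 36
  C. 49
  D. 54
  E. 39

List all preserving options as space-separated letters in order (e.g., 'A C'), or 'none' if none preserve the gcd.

Old gcd = 4; gcd of others (without N[4]) = 4
New gcd for candidate v: gcd(4, v). Preserves old gcd iff gcd(4, v) = 4.
  Option A: v=37, gcd(4,37)=1 -> changes
  Option B: v=36, gcd(4,36)=4 -> preserves
  Option C: v=49, gcd(4,49)=1 -> changes
  Option D: v=54, gcd(4,54)=2 -> changes
  Option E: v=39, gcd(4,39)=1 -> changes

Answer: B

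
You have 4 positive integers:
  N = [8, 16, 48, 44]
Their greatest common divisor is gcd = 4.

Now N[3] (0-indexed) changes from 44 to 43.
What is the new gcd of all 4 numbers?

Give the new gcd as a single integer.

Numbers: [8, 16, 48, 44], gcd = 4
Change: index 3, 44 -> 43
gcd of the OTHER numbers (without index 3): gcd([8, 16, 48]) = 8
New gcd = gcd(g_others, new_val) = gcd(8, 43) = 1

Answer: 1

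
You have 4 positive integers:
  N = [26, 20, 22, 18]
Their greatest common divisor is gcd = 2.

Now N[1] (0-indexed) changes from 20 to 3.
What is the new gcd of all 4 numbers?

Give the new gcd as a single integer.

Numbers: [26, 20, 22, 18], gcd = 2
Change: index 1, 20 -> 3
gcd of the OTHER numbers (without index 1): gcd([26, 22, 18]) = 2
New gcd = gcd(g_others, new_val) = gcd(2, 3) = 1

Answer: 1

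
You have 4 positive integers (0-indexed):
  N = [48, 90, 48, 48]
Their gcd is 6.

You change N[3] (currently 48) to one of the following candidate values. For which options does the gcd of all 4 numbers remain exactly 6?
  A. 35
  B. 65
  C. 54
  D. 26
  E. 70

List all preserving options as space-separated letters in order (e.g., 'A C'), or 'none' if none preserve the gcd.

Old gcd = 6; gcd of others (without N[3]) = 6
New gcd for candidate v: gcd(6, v). Preserves old gcd iff gcd(6, v) = 6.
  Option A: v=35, gcd(6,35)=1 -> changes
  Option B: v=65, gcd(6,65)=1 -> changes
  Option C: v=54, gcd(6,54)=6 -> preserves
  Option D: v=26, gcd(6,26)=2 -> changes
  Option E: v=70, gcd(6,70)=2 -> changes

Answer: C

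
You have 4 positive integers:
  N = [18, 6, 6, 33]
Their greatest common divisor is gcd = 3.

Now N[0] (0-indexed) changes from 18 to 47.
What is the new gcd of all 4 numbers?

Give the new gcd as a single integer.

Numbers: [18, 6, 6, 33], gcd = 3
Change: index 0, 18 -> 47
gcd of the OTHER numbers (without index 0): gcd([6, 6, 33]) = 3
New gcd = gcd(g_others, new_val) = gcd(3, 47) = 1

Answer: 1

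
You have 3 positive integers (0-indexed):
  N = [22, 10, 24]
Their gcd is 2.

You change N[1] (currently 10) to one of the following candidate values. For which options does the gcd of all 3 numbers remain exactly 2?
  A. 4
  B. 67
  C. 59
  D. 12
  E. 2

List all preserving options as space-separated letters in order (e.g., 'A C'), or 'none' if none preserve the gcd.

Answer: A D E

Derivation:
Old gcd = 2; gcd of others (without N[1]) = 2
New gcd for candidate v: gcd(2, v). Preserves old gcd iff gcd(2, v) = 2.
  Option A: v=4, gcd(2,4)=2 -> preserves
  Option B: v=67, gcd(2,67)=1 -> changes
  Option C: v=59, gcd(2,59)=1 -> changes
  Option D: v=12, gcd(2,12)=2 -> preserves
  Option E: v=2, gcd(2,2)=2 -> preserves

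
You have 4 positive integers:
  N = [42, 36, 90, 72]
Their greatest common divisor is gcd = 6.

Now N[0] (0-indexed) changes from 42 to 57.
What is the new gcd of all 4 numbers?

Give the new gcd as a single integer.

Numbers: [42, 36, 90, 72], gcd = 6
Change: index 0, 42 -> 57
gcd of the OTHER numbers (without index 0): gcd([36, 90, 72]) = 18
New gcd = gcd(g_others, new_val) = gcd(18, 57) = 3

Answer: 3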